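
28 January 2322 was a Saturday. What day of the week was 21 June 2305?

Wednesday

Count forward from the earlier date (June 21, 2305) to the later (January 28, 2322):
Day-of-year of June 21, 2305: 172.
Day-of-year of January 28, 2322: 28.
2305 has 365 days, so 365 − 172 = 193 days remain in 2305.
Full years 2306–2321: 12 common + 4 leap = 12×365 + 4×366 = 5844 days.
Total: 193 + 5844 + 28 = 6065 days.
6065 mod 7 = 3, so 3 days before Saturday is Wednesday.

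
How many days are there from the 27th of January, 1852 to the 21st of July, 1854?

Day-of-year of January 27, 1852: 27.
Day-of-year of July 21, 1854: 202.
1852 has 366 days, so 366 − 27 = 339 days remain in 1852.
Full years: 1853: 365. Sum = 365.
Total: 339 + 365 + 202 = 906 days.

906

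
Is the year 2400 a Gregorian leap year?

Yes

2400 is a leap year (divisible by 400).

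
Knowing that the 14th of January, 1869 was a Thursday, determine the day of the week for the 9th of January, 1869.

Count forward from the earlier date (January 9, 1869) to the later (January 14, 1869):
Within January 1869: 14 − 9 = 5 days.
5 mod 7 = 5, so 5 days before Thursday is Saturday.

Saturday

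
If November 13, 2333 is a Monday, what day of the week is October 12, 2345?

Day-of-year of November 13, 2333: 317.
Day-of-year of October 12, 2345: 285.
2333 has 365 days, so 365 − 317 = 48 days remain in 2333.
Full years 2334–2344: 8 common + 3 leap = 8×365 + 3×366 = 4018 days.
Total: 48 + 4018 + 285 = 4351 days.
4351 mod 7 = 4, so 4 days after Monday is Friday.

Friday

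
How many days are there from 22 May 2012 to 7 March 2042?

Day-of-year of May 22, 2012: 143.
Day-of-year of March 7, 2042: 66.
2012 has 366 days, so 366 − 143 = 223 days remain in 2012.
Full years 2013–2041: 22 common + 7 leap = 22×365 + 7×366 = 10592 days.
Total: 223 + 10592 + 66 = 10881 days.

10881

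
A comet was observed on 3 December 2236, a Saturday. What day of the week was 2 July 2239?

December 3, 2236 → December 3, 2237: 365 days.
December 3, 2237 → December 3, 2238: 365 days.
December 2238: 31 − 3 = 28 days remain.
Then January (31), February 2239 (28), March (31), April (30), May (31), June (30): 31 + 28 + 31 + 30 + 31 + 30 = 181 days.
July 1–2, 2239: 2 days.
Residual: 211 days.
Total: 941 days.
941 mod 7 = 3, so 3 days after Saturday is Tuesday.

Tuesday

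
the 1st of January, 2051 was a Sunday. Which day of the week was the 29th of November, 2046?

Thursday

Count forward from the earlier date (November 29, 2046) to the later (January 1, 2051):
November 29, 2046 → November 29, 2047: 365 days.
November 29, 2047 → November 29, 2048: 366 days (2048 is a leap year).
November 29, 2048 → November 29, 2049: 365 days.
November 29, 2049 → November 29, 2050: 365 days.
November 2050: 30 − 29 = 1 day remains.
Then December (31): 31 days.
January 1, 2051: 1 day.
Residual: 33 days.
Total: 1494 days.
1494 mod 7 = 3, so 3 days before Sunday is Thursday.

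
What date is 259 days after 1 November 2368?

18 July 2369

Count 259 days after November 1, 2368:
November 2368: 30 − 1 = 29 days remain.
Then December (31), January (31), February 2369 (28), March (31), April (30), May (31), June (30): 31 + 31 + 28 + 31 + 30 + 31 + 30 = 212 days.
July 1–18, 2369: 18 days.
Total: 29 + 212 + 18 = 259 days.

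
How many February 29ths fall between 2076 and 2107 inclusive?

Years divisible by 4 in [2076, 2107]: 2076, 2080, 2084, 2088, 2092, 2096, 2100, 2104.
Of these, 2100 is divisible by 100 but not 400, so not leap.
Leap years: 8 − 1 = 7.

7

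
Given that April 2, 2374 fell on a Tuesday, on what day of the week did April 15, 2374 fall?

Within April 2374: 15 − 2 = 13 days.
13 mod 7 = 6, so 6 days after Tuesday is Monday.

Monday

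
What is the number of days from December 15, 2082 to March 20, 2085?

Day-of-year of December 15, 2082: 349.
Day-of-year of March 20, 2085: 79.
2082 has 365 days, so 365 − 349 = 16 days remain in 2082.
Full years: 2083: 365; 2084: 366. Sum = 731.
Total: 16 + 731 + 79 = 826 days.

826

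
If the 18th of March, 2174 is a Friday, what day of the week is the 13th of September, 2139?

Sunday

Count forward from the earlier date (September 13, 2139) to the later (March 18, 2174):
From September 13, 2139 to September 13, 2173: 34 years, of which 9 contain a Feb 29 — 25×365 + 9×366 = 12419 days.
September 2173: 30 − 13 = 17 days remain.
Then October (31), November (30), December (31), January (31), February 2174 (28): 31 + 30 + 31 + 31 + 28 = 151 days.
March 1–18, 2174: 18 days.
Residual: 186 days.
Total: 12605 days.
12605 mod 7 = 5, so 5 days before Friday is Sunday.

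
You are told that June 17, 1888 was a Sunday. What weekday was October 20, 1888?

Saturday

June 1888: 30 − 17 = 13 days remain.
Then July (31), August (31), September (30): 31 + 31 + 30 = 92 days.
October 1–20, 1888: 20 days.
Total: 13 + 92 + 20 = 125 days.
125 mod 7 = 6, so 6 days after Sunday is Saturday.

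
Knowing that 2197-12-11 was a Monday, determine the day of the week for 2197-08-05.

Saturday

Count forward from the earlier date (August 5, 2197) to the later (December 11, 2197):
August 2197: 31 − 5 = 26 days remain.
Then September (30), October (31), November (30): 30 + 31 + 30 = 91 days.
December 1–11, 2197: 11 days.
Total: 26 + 91 + 11 = 128 days.
128 mod 7 = 2, so 2 days before Monday is Saturday.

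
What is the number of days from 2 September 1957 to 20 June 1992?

12710

Day-of-year of September 2, 1957: 245.
Day-of-year of June 20, 1992: 172.
1957 has 365 days, so 365 − 245 = 120 days remain in 1957.
Full years 1958–1991: 26 common + 8 leap = 26×365 + 8×366 = 12418 days.
Total: 120 + 12418 + 172 = 12710 days.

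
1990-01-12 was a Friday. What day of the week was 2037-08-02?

Day-of-year of January 12, 1990: 12.
Day-of-year of August 2, 2037: 214.
1990 has 365 days, so 365 − 12 = 353 days remain in 1990.
Full years 1991–2036: 34 common + 12 leap = 34×365 + 12×366 = 16802 days.
Total: 353 + 16802 + 214 = 17369 days.
17369 mod 7 = 2, so 2 days after Friday is Sunday.

Sunday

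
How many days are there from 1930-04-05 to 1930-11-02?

April 1930: 30 − 5 = 25 days remain.
Then May (31), June (30), July (31), August (31), September (30), October (31): 31 + 30 + 31 + 31 + 30 + 31 = 184 days.
November 1–2, 1930: 2 days.
Total: 25 + 184 + 2 = 211 days.

211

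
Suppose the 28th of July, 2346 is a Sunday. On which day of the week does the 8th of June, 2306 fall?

Count forward from the earlier date (June 8, 2306) to the later (July 28, 2346):
Day-of-year of June 8, 2306: 159.
Day-of-year of July 28, 2346: 209.
2306 has 365 days, so 365 − 159 = 206 days remain in 2306.
Full years 2307–2345: 29 common + 10 leap = 29×365 + 10×366 = 14245 days.
Total: 206 + 14245 + 209 = 14660 days.
14660 mod 7 = 2, so 2 days before Sunday is Friday.

Friday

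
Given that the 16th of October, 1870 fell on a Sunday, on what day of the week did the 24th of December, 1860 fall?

Monday

Count forward from the earlier date (December 24, 1860) to the later (October 16, 1870):
From December 24, 1860 to December 24, 1869: 9 years, of which 2 contain a Feb 29 — 7×365 + 2×366 = 3287 days.
December 1869: 31 − 24 = 7 days remain.
Then 9 full months totalling 273 days.
October 1–16, 1870: 16 days.
Residual: 296 days.
Total: 3583 days.
3583 mod 7 = 6, so 6 days before Sunday is Monday.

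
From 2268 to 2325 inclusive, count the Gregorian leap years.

Years divisible by 4: 2268, 2272, …, 2324 — 15 in all.
Of these, 2300 is divisible by 100 but not 400, so not leap.
Leap years: 15 − 1 = 14.

14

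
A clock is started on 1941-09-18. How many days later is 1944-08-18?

1065

Day-of-year of September 18, 1941: 261.
Day-of-year of August 18, 1944: 231.
1941 has 365 days, so 365 − 261 = 104 days remain in 1941.
Full years: 1942: 365; 1943: 365. Sum = 730.
Total: 104 + 730 + 231 = 1065 days.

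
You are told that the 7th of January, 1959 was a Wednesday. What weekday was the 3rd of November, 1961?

Friday

January 7, 1959 → January 7, 1960: 365 days.
January 7, 1960 → January 7, 1961: 366 days (1960 is a leap year).
January 1961: 31 − 7 = 24 days remain.
Then 9 full months totalling 273 days.
November 1–3, 1961: 3 days.
Residual: 300 days.
Total: 1031 days.
1031 mod 7 = 2, so 2 days after Wednesday is Friday.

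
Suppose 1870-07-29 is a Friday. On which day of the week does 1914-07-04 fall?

Day-of-year of July 29, 1870: 210.
Day-of-year of July 4, 1914: 185.
1870 has 365 days, so 365 − 210 = 155 days remain in 1870.
Full years 1871–1913: 33 common + 10 leap = 33×365 + 10×366 = 15705 days.
Total: 155 + 15705 + 185 = 16045 days.
16045 mod 7 = 1, so 1 day after Friday is Saturday.

Saturday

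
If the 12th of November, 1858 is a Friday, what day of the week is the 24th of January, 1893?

Day-of-year of November 12, 1858: 316.
Day-of-year of January 24, 1893: 24.
1858 has 365 days, so 365 − 316 = 49 days remain in 1858.
Full years 1859–1892: 25 common + 9 leap = 25×365 + 9×366 = 12419 days.
Total: 49 + 12419 + 24 = 12492 days.
12492 mod 7 = 4, so 4 days after Friday is Tuesday.

Tuesday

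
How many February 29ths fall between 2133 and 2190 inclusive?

Years divisible by 4: 2136, 2140, …, 2188 — 14 in all.
No century exceptions apply. Count: 14.

14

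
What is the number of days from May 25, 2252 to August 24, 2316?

23466

Day-of-year of May 25, 2252: 146.
Day-of-year of August 24, 2316: 237.
2252 has 366 days, so 366 − 146 = 220 days remain in 2252.
Full years 2253–2315: 49 common + 14 leap = 49×365 + 14×366 = 23009 days.
Total: 220 + 23009 + 237 = 23466 days.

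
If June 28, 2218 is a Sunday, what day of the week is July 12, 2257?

Sunday

Day-of-year of June 28, 2218: 179.
Day-of-year of July 12, 2257: 193.
2218 has 365 days, so 365 − 179 = 186 days remain in 2218.
Full years 2219–2256: 28 common + 10 leap = 28×365 + 10×366 = 13880 days.
Total: 186 + 13880 + 193 = 14259 days.
14259 is a multiple of 7, so July 12, 2257 falls on the same weekday: Sunday.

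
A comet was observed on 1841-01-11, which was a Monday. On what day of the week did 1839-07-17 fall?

Count forward from the earlier date (July 17, 1839) to the later (January 11, 1841):
July 17, 1839 → July 17, 1840: 366 days (1840 is a leap year).
July 1840: 31 − 17 = 14 days remain.
Then August (31), September (30), October (31), November (30), December (31): 31 + 30 + 31 + 30 + 31 = 153 days.
January 1–11, 1841: 11 days.
Residual: 178 days.
Total: 544 days.
544 mod 7 = 5, so 5 days before Monday is Wednesday.

Wednesday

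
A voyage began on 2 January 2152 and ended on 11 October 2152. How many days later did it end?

283

January 2152: 31 − 2 = 29 days remain.
Then February 2152 (29), March (31), April (30), May (31), June (30), July (31), August (31), September (30): 29 + 31 + 30 + 31 + 30 + 31 + 31 + 30 = 243 days.
October 1–11, 2152: 11 days.
Total: 29 + 243 + 11 = 283 days.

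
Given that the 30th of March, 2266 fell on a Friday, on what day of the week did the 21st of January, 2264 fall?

Count forward from the earlier date (January 21, 2264) to the later (March 30, 2266):
January 2264: 31 − 21 = 10 days remain.
Then 25 full months totalling 759 days.
March 1–30, 2266: 30 days.
Total: 10 + 759 + 30 = 799 days.
799 mod 7 = 1, so 1 day before Friday is Thursday.

Thursday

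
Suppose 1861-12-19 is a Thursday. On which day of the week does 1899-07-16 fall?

Sunday

From December 19, 1861 to December 19, 1898: 37 years, of which 9 contain a Feb 29 — 28×365 + 9×366 = 13514 days.
December 1898: 31 − 19 = 12 days remain.
Then January (31), February 1899 (28), March (31), April (30), May (31), June (30): 31 + 28 + 31 + 30 + 31 + 30 = 181 days.
July 1–16, 1899: 16 days.
Residual: 209 days.
Total: 13723 days.
13723 mod 7 = 3, so 3 days after Thursday is Sunday.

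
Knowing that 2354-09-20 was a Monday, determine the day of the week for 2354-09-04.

Saturday

Count forward from the earlier date (September 4, 2354) to the later (September 20, 2354):
Within September 2354: 20 − 4 = 16 days.
16 mod 7 = 2, so 2 days before Monday is Saturday.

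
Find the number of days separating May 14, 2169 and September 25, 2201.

Day-of-year of May 14, 2169: 134.
Day-of-year of September 25, 2201: 268.
2169 has 365 days, so 365 − 134 = 231 days remain in 2169.
Full years 2170–2200: 24 common + 7 leap = 24×365 + 7×366 = 11322 days.
Total: 231 + 11322 + 268 = 11821 days.

11821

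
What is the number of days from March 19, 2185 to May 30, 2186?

March 2185: 31 − 19 = 12 days remain.
Then 13 full months totalling 395 days.
May 1–30, 2186: 30 days.
Total: 12 + 395 + 30 = 437 days.

437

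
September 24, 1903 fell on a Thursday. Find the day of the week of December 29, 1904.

Thursday

September 1903: 30 − 24 = 6 days remain.
Then 14 full months totalling 427 days.
December 1–29, 1904: 29 days.
Total: 6 + 427 + 29 = 462 days.
462 is a multiple of 7, so December 29, 1904 falls on the same weekday: Thursday.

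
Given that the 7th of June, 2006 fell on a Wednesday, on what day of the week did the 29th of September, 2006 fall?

June 2006: 30 − 7 = 23 days remain.
Then July (31), August (31): 31 + 31 = 62 days.
September 1–29, 2006: 29 days.
Total: 23 + 62 + 29 = 114 days.
114 mod 7 = 2, so 2 days after Wednesday is Friday.

Friday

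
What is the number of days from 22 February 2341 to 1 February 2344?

1074

Day-of-year of February 22, 2341: 53.
Day-of-year of February 1, 2344: 32.
2341 has 365 days, so 365 − 53 = 312 days remain in 2341.
Full years: 2342: 365; 2343: 365. Sum = 730.
Total: 312 + 730 + 32 = 1074 days.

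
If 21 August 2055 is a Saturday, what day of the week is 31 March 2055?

Count forward from the earlier date (March 31, 2055) to the later (August 21, 2055):
March 2055: 31 − 31 = 0 days remain.
Then April (30), May (31), June (30), July (31): 30 + 31 + 30 + 31 = 122 days.
August 1–21, 2055: 21 days.
Total: 0 + 122 + 21 = 143 days.
143 mod 7 = 3, so 3 days before Saturday is Wednesday.

Wednesday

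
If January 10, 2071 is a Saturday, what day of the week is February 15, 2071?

January 2071: 31 − 10 = 21 days remain.
February 1–15, 2071: 15 days (2071 is not a leap year).
Total: 21 + 15 = 36 days.
36 mod 7 = 1, so 1 day after Saturday is Sunday.

Sunday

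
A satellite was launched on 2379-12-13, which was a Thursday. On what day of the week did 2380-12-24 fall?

Day-of-year of December 13, 2379: 347.
Day-of-year of December 24, 2380: 359.
2379 has 365 days, so 365 − 347 = 18 days remain in 2379.
Total: 18 + 359 = 377 days.
377 mod 7 = 6, so 6 days after Thursday is Wednesday.

Wednesday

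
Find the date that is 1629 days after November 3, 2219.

April 19, 2224

Count 1629 days after November 3, 2219:
November 3, 2219 → November 3, 2220: 366 days (2220 is a leap year).
November 3, 2220 → November 3, 2221: 365 days.
November 3, 2221 → November 3, 2222: 365 days.
November 3, 2222 → November 3, 2223: 365 days.
November 2223: 30 − 3 = 27 days remain.
Then December (31), January (31), February 2224 (29), March (31): 31 + 31 + 29 + 31 = 122 days.
April 1–19, 2224: 19 days.
Residual: 168 days.
Total: 1629 days.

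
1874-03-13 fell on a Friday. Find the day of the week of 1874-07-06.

March 1874: 31 − 13 = 18 days remain.
Then April (30), May (31), June (30): 30 + 31 + 30 = 91 days.
July 1–6, 1874: 6 days.
Total: 18 + 91 + 6 = 115 days.
115 mod 7 = 3, so 3 days after Friday is Monday.

Monday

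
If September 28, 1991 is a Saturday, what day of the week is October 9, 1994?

September 28, 1991 → September 28, 1992: 366 days (1992 is a leap year).
September 28, 1992 → September 28, 1993: 365 days.
September 28, 1993 → September 28, 1994: 365 days.
September 1994: 30 − 28 = 2 days remain.
October 1–9, 1994: 9 days.
Residual: 11 days.
Total: 1107 days.
1107 mod 7 = 1, so 1 day after Saturday is Sunday.

Sunday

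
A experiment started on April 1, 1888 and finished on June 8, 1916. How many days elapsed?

From April 1, 1888 to April 1, 1916: 28 years, of which 6 contain a Feb 29 — 22×365 + 6×366 = 10226 days.
(1900 is not a leap year (divisible by 100 but not 400).)
April 1916: 30 − 1 = 29 days remain.
Then May (31): 31 days.
June 1–8, 1916: 8 days.
Residual: 68 days.
Total: 10294 days.

10294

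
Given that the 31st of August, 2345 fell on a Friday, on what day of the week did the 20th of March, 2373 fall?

From August 31, 2345 to August 31, 2372: 27 years, of which 7 contain a Feb 29 — 20×365 + 7×366 = 9862 days.
August 2372: 31 − 31 = 0 days remain.
Then September (30), October (31), November (30), December (31), January (31), February 2373 (28): 30 + 31 + 30 + 31 + 31 + 28 = 181 days.
March 1–20, 2373: 20 days.
Residual: 201 days.
Total: 10063 days.
10063 mod 7 = 4, so 4 days after Friday is Tuesday.

Tuesday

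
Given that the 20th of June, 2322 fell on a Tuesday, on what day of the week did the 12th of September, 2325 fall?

Day-of-year of June 20, 2322: 171.
Day-of-year of September 12, 2325: 255.
2322 has 365 days, so 365 − 171 = 194 days remain in 2322.
Full years: 2323: 365; 2324: 366. Sum = 731.
Total: 194 + 731 + 255 = 1180 days.
1180 mod 7 = 4, so 4 days after Tuesday is Saturday.

Saturday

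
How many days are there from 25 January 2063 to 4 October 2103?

14861

Day-of-year of January 25, 2063: 25.
Day-of-year of October 4, 2103: 277.
2063 has 365 days, so 365 − 25 = 340 days remain in 2063.
Full years 2064–2102: 30 common + 9 leap = 30×365 + 9×366 = 14244 days.
Total: 340 + 14244 + 277 = 14861 days.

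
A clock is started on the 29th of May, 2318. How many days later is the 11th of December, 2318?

196

May 2318: 31 − 29 = 2 days remain.
Then June (30), July (31), August (31), September (30), October (31), November (30): 30 + 31 + 31 + 30 + 31 + 30 = 183 days.
December 1–11, 2318: 11 days.
Total: 2 + 183 + 11 = 196 days.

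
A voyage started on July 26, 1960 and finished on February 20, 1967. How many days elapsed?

Day-of-year of July 26, 1960: 208.
Day-of-year of February 20, 1967: 51.
1960 has 366 days, so 366 − 208 = 158 days remain in 1960.
Full years: 1961: 365; 1962: 365; 1963: 365; 1964: 366; 1965: 365; 1966: 365. Sum = 2191.
Total: 158 + 2191 + 51 = 2400 days.

2400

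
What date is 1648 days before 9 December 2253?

5 June 2249

Count 1648 days before December 9, 2253:
June 5, 2249 → June 5, 2250: 365 days.
June 5, 2250 → June 5, 2251: 365 days.
June 5, 2251 → June 5, 2252: 366 days (2252 is a leap year).
June 5, 2252 → June 5, 2253: 365 days.
June 2253: 30 − 5 = 25 days remain.
Then July (31), August (31), September (30), October (31), November (30): 31 + 31 + 30 + 31 + 30 = 153 days.
December 1–9, 2253: 9 days.
Residual: 187 days.
Total: 1648 days.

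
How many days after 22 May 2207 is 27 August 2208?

463

May 2207: 31 − 22 = 9 days remain.
Then 14 full months totalling 427 days.
August 1–27, 2208: 27 days.
Total: 9 + 427 + 27 = 463 days.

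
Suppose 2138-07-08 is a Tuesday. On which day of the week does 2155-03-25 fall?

From July 8, 2138 to July 8, 2154: 16 years, of which 4 contain a Feb 29 — 12×365 + 4×366 = 5844 days.
July 2154: 31 − 8 = 23 days remain.
Then August (31), September (30), October (31), November (30), December (31), January (31), February 2155 (28): 31 + 30 + 31 + 30 + 31 + 31 + 28 = 212 days.
March 1–25, 2155: 25 days.
Residual: 260 days.
Total: 6104 days.
6104 is a multiple of 7, so 2155-03-25 falls on the same weekday: Tuesday.

Tuesday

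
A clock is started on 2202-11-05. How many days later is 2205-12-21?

1142

Day-of-year of November 5, 2202: 309.
Day-of-year of December 21, 2205: 355.
2202 has 365 days, so 365 − 309 = 56 days remain in 2202.
Full years: 2203: 365; 2204: 366. Sum = 731.
Total: 56 + 731 + 355 = 1142 days.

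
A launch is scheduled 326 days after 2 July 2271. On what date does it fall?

23 May 2272

Count 326 days after July 2, 2271:
July 2271: 31 − 2 = 29 days remain.
Then 9 full months totalling 274 days.
May 1–23, 2272: 23 days.
Total: 29 + 274 + 23 = 326 days.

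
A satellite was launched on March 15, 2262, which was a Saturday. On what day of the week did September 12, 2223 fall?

Friday

Count forward from the earlier date (September 12, 2223) to the later (March 15, 2262):
From September 12, 2223 to September 12, 2261: 38 years, of which 10 contain a Feb 29 — 28×365 + 10×366 = 13880 days.
September 2261: 30 − 12 = 18 days remain.
Then October (31), November (30), December (31), January (31), February 2262 (28): 31 + 30 + 31 + 31 + 28 = 151 days.
March 1–15, 2262: 15 days.
Residual: 184 days.
Total: 14064 days.
14064 mod 7 = 1, so 1 day before Saturday is Friday.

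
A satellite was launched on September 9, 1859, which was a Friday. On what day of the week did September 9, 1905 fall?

Saturday

From September 9, 1859 to September 9, 1905: 46 years, of which 11 contain a Feb 29 — 35×365 + 11×366 = 16801 days.
(1900 is not a leap year (divisible by 100 but not 400).)
Total: 16801 days.
16801 mod 7 = 1, so 1 day after Friday is Saturday.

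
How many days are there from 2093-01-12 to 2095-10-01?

992

Day-of-year of January 12, 2093: 12.
Day-of-year of October 1, 2095: 274.
2093 has 365 days, so 365 − 12 = 353 days remain in 2093.
Full years: 2094: 365. Sum = 365.
Total: 353 + 365 + 274 = 992 days.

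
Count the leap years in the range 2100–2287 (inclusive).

45

Years divisible by 4: 2100, 2104, …, 2284 — 47 in all.
Of these, 2100, 2200 are divisible by 100 but not 400, so not leap.
Leap years: 47 − 2 = 45.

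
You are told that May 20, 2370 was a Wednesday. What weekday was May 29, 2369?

Thursday

Count forward from the earlier date (May 29, 2369) to the later (May 20, 2370):
May 2369: 31 − 29 = 2 days remain.
Then 11 full months totalling 334 days.
May 1–20, 2370: 20 days.
Total: 2 + 334 + 20 = 356 days.
356 mod 7 = 6, so 6 days before Wednesday is Thursday.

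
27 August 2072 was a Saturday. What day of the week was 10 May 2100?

Monday

Day-of-year of August 27, 2072: 240.
Day-of-year of May 10, 2100: 130.
2072 has 366 days, so 366 − 240 = 126 days remain in 2072.
Full years 2073–2099: 21 common + 6 leap = 21×365 + 6×366 = 9861 days.
Total: 126 + 9861 + 130 = 10117 days.
10117 mod 7 = 2, so 2 days after Saturday is Monday.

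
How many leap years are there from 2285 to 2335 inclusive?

11

Years divisible by 4 in [2285, 2335]: 2288, 2292, 2296, 2300, 2304, 2308, 2312, 2316, 2320, 2324, 2328, 2332.
Of these, 2300 is divisible by 100 but not 400, so not leap.
Leap years: 12 − 1 = 11.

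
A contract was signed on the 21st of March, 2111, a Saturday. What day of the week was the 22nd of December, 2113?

Friday

March 21, 2111 → March 21, 2112: 366 days (2112 is a leap year).
March 21, 2112 → March 21, 2113: 365 days.
March 2113: 31 − 21 = 10 days remain.
Then April (30), May (31), June (30), July (31), August (31), September (30), October (31), November (30): 30 + 31 + 30 + 31 + 31 + 30 + 31 + 30 = 244 days.
December 1–22, 2113: 22 days.
Residual: 276 days.
Total: 1007 days.
1007 mod 7 = 6, so 6 days after Saturday is Friday.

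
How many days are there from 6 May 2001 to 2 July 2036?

From May 6, 2001 to May 6, 2036: 35 years, of which 9 contain a Feb 29 — 26×365 + 9×366 = 12784 days.
May 2036: 31 − 6 = 25 days remain.
Then June (30): 30 days.
July 1–2, 2036: 2 days.
Residual: 57 days.
Total: 12841 days.

12841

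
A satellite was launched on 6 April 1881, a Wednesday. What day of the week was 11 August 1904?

Thursday

Day-of-year of April 6, 1881: 96.
Day-of-year of August 11, 1904: 224.
1881 has 365 days, so 365 − 96 = 269 days remain in 1881.
Full years 1882–1903: 18 common + 4 leap = 18×365 + 4×366 = 8034 days.
Total: 269 + 8034 + 224 = 8527 days.
8527 mod 7 = 1, so 1 day after Wednesday is Thursday.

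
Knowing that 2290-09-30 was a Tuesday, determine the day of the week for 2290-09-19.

Count forward from the earlier date (September 19, 2290) to the later (September 30, 2290):
Within September 2290: 30 − 19 = 11 days.
11 mod 7 = 4, so 4 days before Tuesday is Friday.

Friday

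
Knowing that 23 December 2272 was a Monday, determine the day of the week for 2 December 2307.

Monday

From December 23, 2272 to December 23, 2306: 34 years, of which 7 contain a Feb 29 — 27×365 + 7×366 = 12417 days.
(2300 is not a leap year (divisible by 100 but not 400).)
December 2306: 31 − 23 = 8 days remain.
Then 11 full months totalling 334 days.
December 1–2, 2307: 2 days.
Residual: 344 days.
Total: 12761 days.
12761 is a multiple of 7, so 2 December 2307 falls on the same weekday: Monday.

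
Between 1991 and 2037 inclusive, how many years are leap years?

Years divisible by 4 in [1991, 2037]: 1992, 1996, 2000, 2004, 2008, 2012, 2016, 2020, 2024, 2028, 2032, 2036.
2000 is divisible by 400, so still leap.
No century exceptions apply. Count: 12.

12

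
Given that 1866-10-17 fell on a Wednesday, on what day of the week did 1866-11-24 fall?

Saturday

October 1866: 31 − 17 = 14 days remain.
November 1–24, 1866: 24 days.
Total: 14 + 24 = 38 days.
38 mod 7 = 3, so 3 days after Wednesday is Saturday.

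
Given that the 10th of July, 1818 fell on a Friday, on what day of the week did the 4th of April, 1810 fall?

Count forward from the earlier date (April 4, 1810) to the later (July 10, 1818):
From April 4, 1810 to April 4, 1818: 8 years, of which 2 contain a Feb 29 — 6×365 + 2×366 = 2922 days.
April 1818: 30 − 4 = 26 days remain.
Then May (31), June (30): 31 + 30 = 61 days.
July 1–10, 1818: 10 days.
Residual: 97 days.
Total: 3019 days.
3019 mod 7 = 2, so 2 days before Friday is Wednesday.

Wednesday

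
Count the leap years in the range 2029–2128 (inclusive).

Years divisible by 4: 2032, 2036, …, 2128 — 25 in all.
Of these, 2100 is divisible by 100 but not 400, so not leap.
Leap years: 25 − 1 = 24.

24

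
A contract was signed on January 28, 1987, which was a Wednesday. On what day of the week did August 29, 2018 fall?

Wednesday

From January 28, 1987 to January 28, 2018: 31 years, of which 8 contain a Feb 29 — 23×365 + 8×366 = 11323 days.
(2000 is a leap year (divisible by 400).)
January 2018: 31 − 28 = 3 days remain.
Then February 2018 (28), March (31), April (30), May (31), June (30), July (31): 28 + 31 + 30 + 31 + 30 + 31 = 181 days.
August 1–29, 2018: 29 days.
Residual: 213 days.
Total: 11536 days.
11536 is a multiple of 7, so August 29, 2018 falls on the same weekday: Wednesday.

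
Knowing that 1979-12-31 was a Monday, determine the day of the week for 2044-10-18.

Tuesday

From December 31, 1979 to December 31, 2043: 64 years, of which 16 contain a Feb 29 — 48×365 + 16×366 = 23376 days.
(2000 is a leap year (divisible by 400).)
December 2043: 31 − 31 = 0 days remain.
Then 9 full months totalling 274 days.
October 1–18, 2044: 18 days.
Residual: 292 days.
Total: 23668 days.
23668 mod 7 = 1, so 1 day after Monday is Tuesday.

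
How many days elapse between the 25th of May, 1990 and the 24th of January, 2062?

26177

Day-of-year of May 25, 1990: 145.
Day-of-year of January 24, 2062: 24.
1990 has 365 days, so 365 − 145 = 220 days remain in 1990.
Full years 1991–2061: 53 common + 18 leap = 53×365 + 18×366 = 25933 days.
Total: 220 + 25933 + 24 = 26177 days.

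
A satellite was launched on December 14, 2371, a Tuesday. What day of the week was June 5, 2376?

December 14, 2371 → December 14, 2372: 366 days (2372 is a leap year).
December 14, 2372 → December 14, 2373: 365 days.
December 14, 2373 → December 14, 2374: 365 days.
December 14, 2374 → December 14, 2375: 365 days.
December 2375: 31 − 14 = 17 days remain.
Then January (31), February 2376 (29), March (31), April (30), May (31): 31 + 29 + 31 + 30 + 31 = 152 days.
June 1–5, 2376: 5 days.
Residual: 174 days.
Total: 1635 days.
1635 mod 7 = 4, so 4 days after Tuesday is Saturday.

Saturday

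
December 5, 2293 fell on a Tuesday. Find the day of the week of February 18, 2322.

From December 5, 2293 to December 5, 2321: 28 years, of which 6 contain a Feb 29 — 22×365 + 6×366 = 10226 days.
(2300 is not a leap year (divisible by 100 but not 400).)
December 2321: 31 − 5 = 26 days remain.
Then January (31): 31 days.
February 1–18, 2322: 18 days (2322 is not a leap year).
Residual: 75 days.
Total: 10301 days.
10301 mod 7 = 4, so 4 days after Tuesday is Saturday.

Saturday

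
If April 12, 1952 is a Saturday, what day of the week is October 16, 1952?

April 1952: 30 − 12 = 18 days remain.
Then May (31), June (30), July (31), August (31), September (30): 31 + 30 + 31 + 31 + 30 = 153 days.
October 1–16, 1952: 16 days.
Total: 18 + 153 + 16 = 187 days.
187 mod 7 = 5, so 5 days after Saturday is Thursday.

Thursday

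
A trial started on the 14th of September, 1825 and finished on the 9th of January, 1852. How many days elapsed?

From September 14, 1825 to September 14, 1851: 26 years, of which 6 contain a Feb 29 — 20×365 + 6×366 = 9496 days.
September 1851: 30 − 14 = 16 days remain.
Then October (31), November (30), December (31): 31 + 30 + 31 = 92 days.
January 1–9, 1852: 9 days.
Residual: 117 days.
Total: 9613 days.

9613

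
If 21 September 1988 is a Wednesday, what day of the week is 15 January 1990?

September 21, 1988 → September 21, 1989: 365 days.
September 1989: 30 − 21 = 9 days remain.
Then October (31), November (30), December (31): 31 + 30 + 31 = 92 days.
January 1–15, 1990: 15 days.
Residual: 116 days.
Total: 481 days.
481 mod 7 = 5, so 5 days after Wednesday is Monday.

Monday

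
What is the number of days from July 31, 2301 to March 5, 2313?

4235

Day-of-year of July 31, 2301: 212.
Day-of-year of March 5, 2313: 64.
2301 has 365 days, so 365 − 212 = 153 days remain in 2301.
Full years 2302–2312: 8 common + 3 leap = 8×365 + 3×366 = 4018 days.
Total: 153 + 4018 + 64 = 4235 days.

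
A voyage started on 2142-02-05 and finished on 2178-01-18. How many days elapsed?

From February 5, 2142 to February 5, 2177: 35 years, of which 9 contain a Feb 29 — 26×365 + 9×366 = 12784 days.
February 2177: 28 − 5 = 23 days remain (2177 is not a leap year, so February has 28 days).
Then 10 full months totalling 306 days.
January 1–18, 2178: 18 days.
Residual: 347 days.
Total: 13131 days.

13131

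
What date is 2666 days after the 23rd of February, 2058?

the 12th of June, 2065

Count 2666 days after February 23, 2058:
Day-of-year of February 23, 2058: 54.
Day-of-year of June 12, 2065: 163.
2058 has 365 days, so 365 − 54 = 311 days remain in 2058.
Full years: 2059: 365; 2060: 366; 2061: 365; 2062: 365; 2063: 365; 2064: 366. Sum = 2192.
Total: 311 + 2192 + 163 = 2666 days.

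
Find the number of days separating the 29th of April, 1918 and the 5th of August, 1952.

Day-of-year of April 29, 1918: 119.
Day-of-year of August 5, 1952: 218.
1918 has 365 days, so 365 − 119 = 246 days remain in 1918.
Full years 1919–1951: 25 common + 8 leap = 25×365 + 8×366 = 12053 days.
Total: 246 + 12053 + 218 = 12517 days.

12517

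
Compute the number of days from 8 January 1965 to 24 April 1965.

January 1965: 31 − 8 = 23 days remain.
Then February 1965 (28), March (31): 28 + 31 = 59 days.
April 1–24, 1965: 24 days.
Total: 23 + 59 + 24 = 106 days.

106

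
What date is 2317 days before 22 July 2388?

19 March 2382

Count 2317 days before July 22, 2388:
Day-of-year of March 19, 2382: 78.
Day-of-year of July 22, 2388: 204.
2382 has 365 days, so 365 − 78 = 287 days remain in 2382.
Full years: 2383: 365; 2384: 366; 2385: 365; 2386: 365; 2387: 365. Sum = 1826.
Total: 287 + 1826 + 204 = 2317 days.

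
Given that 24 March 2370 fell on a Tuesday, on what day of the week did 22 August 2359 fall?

Saturday

Count forward from the earlier date (August 22, 2359) to the later (March 24, 2370):
Day-of-year of August 22, 2359: 234.
Day-of-year of March 24, 2370: 83.
2359 has 365 days, so 365 − 234 = 131 days remain in 2359.
Full years 2360–2369: 7 common + 3 leap = 7×365 + 3×366 = 3653 days.
Total: 131 + 3653 + 83 = 3867 days.
3867 mod 7 = 3, so 3 days before Tuesday is Saturday.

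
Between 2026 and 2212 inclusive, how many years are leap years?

Years divisible by 4: 2028, 2032, …, 2212 — 47 in all.
Of these, 2100, 2200 are divisible by 100 but not 400, so not leap.
Leap years: 47 − 2 = 45.

45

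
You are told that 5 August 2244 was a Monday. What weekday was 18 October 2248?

August 5, 2244 → August 5, 2245: 365 days.
August 5, 2245 → August 5, 2246: 365 days.
August 5, 2246 → August 5, 2247: 365 days.
August 5, 2247 → August 5, 2248: 366 days (2248 is a leap year).
August 2248: 31 − 5 = 26 days remain.
Then September (30): 30 days.
October 1–18, 2248: 18 days.
Residual: 74 days.
Total: 1535 days.
1535 mod 7 = 2, so 2 days after Monday is Wednesday.

Wednesday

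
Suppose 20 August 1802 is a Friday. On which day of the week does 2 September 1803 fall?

Friday

Day-of-year of August 20, 1802: 232.
Day-of-year of September 2, 1803: 245.
1802 has 365 days, so 365 − 232 = 133 days remain in 1802.
Total: 133 + 245 = 378 days.
378 is a multiple of 7, so 2 September 1803 falls on the same weekday: Friday.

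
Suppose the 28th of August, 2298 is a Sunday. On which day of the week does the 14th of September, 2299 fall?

Day-of-year of August 28, 2298: 240.
Day-of-year of September 14, 2299: 257.
2298 has 365 days, so 365 − 240 = 125 days remain in 2298.
Total: 125 + 257 = 382 days.
382 mod 7 = 4, so 4 days after Sunday is Thursday.

Thursday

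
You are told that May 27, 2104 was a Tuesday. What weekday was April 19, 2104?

Count forward from the earlier date (April 19, 2104) to the later (May 27, 2104):
April 2104: 30 − 19 = 11 days remain.
May 1–27, 2104: 27 days.
Total: 11 + 27 = 38 days.
38 mod 7 = 3, so 3 days before Tuesday is Saturday.

Saturday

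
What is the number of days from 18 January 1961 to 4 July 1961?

167

January 1961: 31 − 18 = 13 days remain.
Then February 1961 (28), March (31), April (30), May (31), June (30): 28 + 31 + 30 + 31 + 30 = 150 days.
July 1–4, 1961: 4 days.
Total: 13 + 150 + 4 = 167 days.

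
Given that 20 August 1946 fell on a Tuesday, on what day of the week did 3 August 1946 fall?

Saturday

Count forward from the earlier date (August 3, 1946) to the later (August 20, 1946):
Within August 1946: 20 − 3 = 17 days.
17 mod 7 = 3, so 3 days before Tuesday is Saturday.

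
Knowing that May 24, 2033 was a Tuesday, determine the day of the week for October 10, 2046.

Wednesday

From May 24, 2033 to May 24, 2046: 13 years, of which 3 contain a Feb 29 — 10×365 + 3×366 = 4748 days.
May 2046: 31 − 24 = 7 days remain.
Then June (30), July (31), August (31), September (30): 30 + 31 + 31 + 30 = 122 days.
October 1–10, 2046: 10 days.
Residual: 139 days.
Total: 4887 days.
4887 mod 7 = 1, so 1 day after Tuesday is Wednesday.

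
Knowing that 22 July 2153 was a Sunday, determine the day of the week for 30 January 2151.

Saturday

Count forward from the earlier date (January 30, 2151) to the later (July 22, 2153):
Day-of-year of January 30, 2151: 30.
Day-of-year of July 22, 2153: 203.
2151 has 365 days, so 365 − 30 = 335 days remain in 2151.
Full years: 2152: 366. Sum = 366.
Total: 335 + 366 + 203 = 904 days.
904 mod 7 = 1, so 1 day before Sunday is Saturday.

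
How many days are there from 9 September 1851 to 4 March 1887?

From September 9, 1851 to September 9, 1886: 35 years, of which 9 contain a Feb 29 — 26×365 + 9×366 = 12784 days.
September 1886: 30 − 9 = 21 days remain.
Then October (31), November (30), December (31), January (31), February 1887 (28): 31 + 30 + 31 + 31 + 28 = 151 days.
March 1–4, 1887: 4 days.
Residual: 176 days.
Total: 12960 days.

12960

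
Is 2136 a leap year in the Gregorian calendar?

2136 is a leap year.

Yes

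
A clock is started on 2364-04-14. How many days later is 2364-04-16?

2

Within April 2364: 16 − 14 = 2 days.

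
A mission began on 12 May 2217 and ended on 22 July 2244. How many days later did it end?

9933

Day-of-year of May 12, 2217: 132.
Day-of-year of July 22, 2244: 204.
2217 has 365 days, so 365 − 132 = 233 days remain in 2217.
Full years 2218–2243: 20 common + 6 leap = 20×365 + 6×366 = 9496 days.
Total: 233 + 9496 + 204 = 9933 days.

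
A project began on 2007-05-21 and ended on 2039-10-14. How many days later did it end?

11834

Day-of-year of May 21, 2007: 141.
Day-of-year of October 14, 2039: 287.
2007 has 365 days, so 365 − 141 = 224 days remain in 2007.
Full years 2008–2038: 23 common + 8 leap = 23×365 + 8×366 = 11323 days.
Total: 224 + 11323 + 287 = 11834 days.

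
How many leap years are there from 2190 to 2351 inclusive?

Years divisible by 4: 2192, 2196, …, 2348 — 40 in all.
Of these, 2200, 2300 are divisible by 100 but not 400, so not leap.
Leap years: 40 − 2 = 38.

38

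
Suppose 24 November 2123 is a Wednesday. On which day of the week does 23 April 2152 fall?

Sunday

From November 24, 2123 to November 24, 2151: 28 years, of which 7 contain a Feb 29 — 21×365 + 7×366 = 10227 days.
November 2151: 30 − 24 = 6 days remain.
Then December (31), January (31), February 2152 (29), March (31): 31 + 31 + 29 + 31 = 122 days.
April 1–23, 2152: 23 days.
Residual: 151 days.
Total: 10378 days.
10378 mod 7 = 4, so 4 days after Wednesday is Sunday.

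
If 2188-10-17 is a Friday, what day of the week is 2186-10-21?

Saturday

Count forward from the earlier date (October 21, 2186) to the later (October 17, 2188):
Day-of-year of October 21, 2186: 294.
Day-of-year of October 17, 2188: 291.
2186 has 365 days, so 365 − 294 = 71 days remain in 2186.
Full years: 2187: 365. Sum = 365.
Total: 71 + 365 + 291 = 727 days.
727 mod 7 = 6, so 6 days before Friday is Saturday.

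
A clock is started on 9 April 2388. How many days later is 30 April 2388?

Within April 2388: 30 − 9 = 21 days.

21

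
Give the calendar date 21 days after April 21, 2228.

May 12, 2228

Count 21 days after April 21, 2228:
April 2228: 30 − 21 = 9 days remain.
May 1–12, 2228: 12 days.
Total: 9 + 12 = 21 days.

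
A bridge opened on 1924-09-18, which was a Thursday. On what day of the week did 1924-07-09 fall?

Wednesday

Count forward from the earlier date (July 9, 1924) to the later (September 18, 1924):
July 1924: 31 − 9 = 22 days remain.
Then August (31): 31 days.
September 1–18, 1924: 18 days.
Total: 22 + 31 + 18 = 71 days.
71 mod 7 = 1, so 1 day before Thursday is Wednesday.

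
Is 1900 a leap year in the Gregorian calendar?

1900 is not a leap year (divisible by 100 but not 400).

No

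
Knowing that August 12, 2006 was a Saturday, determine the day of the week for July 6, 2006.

Thursday

Count forward from the earlier date (July 6, 2006) to the later (August 12, 2006):
July 2006: 31 − 6 = 25 days remain.
August 1–12, 2006: 12 days.
Total: 25 + 12 = 37 days.
37 mod 7 = 2, so 2 days before Saturday is Thursday.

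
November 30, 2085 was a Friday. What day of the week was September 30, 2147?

From November 30, 2085 to November 30, 2146: 61 years, of which 14 contain a Feb 29 — 47×365 + 14×366 = 22279 days.
(2100 is not a leap year (divisible by 100 but not 400).)
November 2146: 30 − 30 = 0 days remain.
Then 9 full months totalling 274 days.
September 1–30, 2147: 30 days.
Residual: 304 days.
Total: 22583 days.
22583 mod 7 = 1, so 1 day after Friday is Saturday.

Saturday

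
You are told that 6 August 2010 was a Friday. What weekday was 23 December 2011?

Friday

August 2010: 31 − 6 = 25 days remain.
Then 15 full months totalling 456 days.
December 1–23, 2011: 23 days.
Total: 25 + 456 + 23 = 504 days.
504 is a multiple of 7, so 23 December 2011 falls on the same weekday: Friday.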